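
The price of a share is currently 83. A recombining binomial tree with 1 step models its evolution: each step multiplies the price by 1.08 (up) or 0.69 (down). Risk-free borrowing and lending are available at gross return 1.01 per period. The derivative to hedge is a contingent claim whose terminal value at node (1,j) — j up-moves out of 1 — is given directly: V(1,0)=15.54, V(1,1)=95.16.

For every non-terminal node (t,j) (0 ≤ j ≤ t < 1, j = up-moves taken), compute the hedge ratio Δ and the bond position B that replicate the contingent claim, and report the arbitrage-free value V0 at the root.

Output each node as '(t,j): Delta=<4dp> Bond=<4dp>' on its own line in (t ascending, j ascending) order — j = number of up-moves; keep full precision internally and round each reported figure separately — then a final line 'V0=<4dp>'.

Since d<R<u, set p* = (R−d)/(u−d) = 0.8205; price each node as the discounted p*-expectation of its children.
At expiry t=1: V(1,0)=15.5400, V(1,1)=95.1600
Node (0,0) S=83.0000: V=(p*·95.1600+(1−p*)·15.5400)/1.01=80.0685; Δ=(95.1600−15.5400)/(89.6400−57.2700)=2.4597; B=V−Δ·S=-124.0853
The time-0 hedge costs 80.0685, which is the no-arbitrage price.

(0,0): Delta=2.4597 Bond=-124.0853
V0=80.0685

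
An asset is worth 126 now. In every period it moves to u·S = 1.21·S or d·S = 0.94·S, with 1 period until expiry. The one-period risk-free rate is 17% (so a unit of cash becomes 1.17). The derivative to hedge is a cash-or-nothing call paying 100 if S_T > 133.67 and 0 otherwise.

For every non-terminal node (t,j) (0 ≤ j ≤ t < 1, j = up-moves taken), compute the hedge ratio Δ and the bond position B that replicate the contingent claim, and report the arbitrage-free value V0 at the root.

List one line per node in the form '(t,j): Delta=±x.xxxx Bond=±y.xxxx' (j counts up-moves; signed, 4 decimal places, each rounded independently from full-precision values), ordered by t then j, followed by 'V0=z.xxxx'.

(0,0): Delta=2.9394 Bond=-297.5625
V0=72.8079

No-arbitrage ⇒ martingale measure with p* = (R−d)/(u−d) = 0.8519.
Terminal values V(1,·): V(1,0)=0.0000, V(1,1)=100.0000
(0,0): S=126.0000. Δ = (V_up−V_dn)/(S_up−S_dn) = (100.0000−0.0000)/(152.4600−118.4400) = 2.9394. V = [p*·100.0000 + (1−p*)·0.0000]/1.17 = 72.8079. B = V − Δ·S = -297.5625.
Each (Δ,B) replicates both successor values, so the strategy is self-financing and V0 is arbitrage-free.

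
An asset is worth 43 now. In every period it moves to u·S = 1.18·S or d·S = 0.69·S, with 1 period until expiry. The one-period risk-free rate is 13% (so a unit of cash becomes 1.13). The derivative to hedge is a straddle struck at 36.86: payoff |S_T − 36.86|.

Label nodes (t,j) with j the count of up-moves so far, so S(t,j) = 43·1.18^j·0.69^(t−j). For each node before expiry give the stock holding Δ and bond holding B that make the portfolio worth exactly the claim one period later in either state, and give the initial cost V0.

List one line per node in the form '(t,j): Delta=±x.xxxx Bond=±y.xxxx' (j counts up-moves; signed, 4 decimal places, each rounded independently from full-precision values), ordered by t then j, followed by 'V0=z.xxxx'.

(0,0): Delta=0.3175 Bond=-1.9740
V0=11.6791

The replicating-portfolio and risk-neutral prices coincide; use p* = (1.13−0.69)/(1.18−0.69) = 0.8980 for the latter.
At expiry t=1: V(1,0)=7.1900, V(1,1)=13.8800
Node (0,0) S=43.0000: V=(p*·13.8800+(1−p*)·7.1900)/1.13=11.6791; Δ=(13.8800−7.1900)/(50.7400−29.6700)=0.3175; B=V−Δ·S=-1.9740
Self-financing check: at every node Δ·S+B equals the discounted successor values.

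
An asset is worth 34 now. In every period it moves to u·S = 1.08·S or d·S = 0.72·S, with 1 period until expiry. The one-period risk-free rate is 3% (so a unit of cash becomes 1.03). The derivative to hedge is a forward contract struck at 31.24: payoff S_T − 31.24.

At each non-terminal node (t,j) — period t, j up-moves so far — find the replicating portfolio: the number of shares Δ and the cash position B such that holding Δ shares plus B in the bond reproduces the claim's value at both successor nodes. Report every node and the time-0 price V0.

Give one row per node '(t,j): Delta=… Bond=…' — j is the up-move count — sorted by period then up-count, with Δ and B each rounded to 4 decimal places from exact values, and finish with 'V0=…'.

Under the risk-neutral measure, an up-move has probability p* = (R−d)/(u−d) = 0.8611 and values discount at R = 1.03.
Terminal payoffs: V(1,0)=-6.7600, V(1,1)=5.4800
(0,0): S=34.0000. Δ = (V_up−V_dn)/(S_up−S_dn) = (5.4800−-6.7600)/(36.7200−24.4800) = 1.0000. V = [p*·5.4800 + (1−p*)·-6.7600]/1.03 = 3.6699. B = V − Δ·S = -30.3301.
The time-0 hedge costs 3.6699, which is the no-arbitrage price.

(0,0): Delta=1.0000 Bond=-30.3301
V0=3.6699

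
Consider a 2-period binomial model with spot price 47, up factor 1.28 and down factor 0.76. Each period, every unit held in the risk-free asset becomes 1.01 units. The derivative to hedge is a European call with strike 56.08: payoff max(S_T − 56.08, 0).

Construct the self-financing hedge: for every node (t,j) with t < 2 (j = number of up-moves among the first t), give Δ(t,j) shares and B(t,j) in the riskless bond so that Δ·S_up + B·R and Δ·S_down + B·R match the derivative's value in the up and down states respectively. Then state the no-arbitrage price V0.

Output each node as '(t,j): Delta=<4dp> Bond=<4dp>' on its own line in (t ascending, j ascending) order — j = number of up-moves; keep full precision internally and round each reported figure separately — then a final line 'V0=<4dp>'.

No-arbitrage ⇒ martingale measure with p* = (R−d)/(u−d) = 0.4808.
At expiry t=2: V(2,0)=0.0000, V(2,1)=0.0000, V(2,2)=20.9248
Node (1,0) S=35.7200: V=(p*·0.0000+(1−p*)·0.0000)/1.01=0.0000; Δ=(0.0000−0.0000)/(45.7216−27.1472)=0.0000; B=V−Δ·S=0.0000
Node (1,1) S=60.1600: V=(p*·20.9248+(1−p*)·0.0000)/1.01=9.9604; Δ=(20.9248−0.0000)/(77.0048−45.7216)=0.6689; B=V−Δ·S=-30.2796
Node (0,0) S=47.0000: V=(p*·9.9604+(1−p*)·0.0000)/1.01=4.7412; Δ=(9.9604−0.0000)/(60.1600−35.7200)=0.4075; B=V−Δ·S=-14.4134
The time-0 hedge costs 4.7412, which is the no-arbitrage price.

(0,0): Delta=0.4075 Bond=-14.4134
(1,0): Delta=0.0000 Bond=0.0000
(1,1): Delta=0.6689 Bond=-30.2796
V0=4.7412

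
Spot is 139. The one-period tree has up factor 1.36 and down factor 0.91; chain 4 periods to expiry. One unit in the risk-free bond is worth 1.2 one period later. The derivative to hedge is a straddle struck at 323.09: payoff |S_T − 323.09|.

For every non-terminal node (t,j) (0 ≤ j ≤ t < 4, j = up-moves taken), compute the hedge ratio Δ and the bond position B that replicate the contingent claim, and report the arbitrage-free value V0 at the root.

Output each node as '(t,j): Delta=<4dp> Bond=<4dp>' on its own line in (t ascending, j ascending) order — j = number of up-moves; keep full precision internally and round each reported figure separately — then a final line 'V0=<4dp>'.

(0,0): Delta=-0.2451 Bond=76.2381
(1,0): Delta=-1.0000 Bond=186.9734
(1,1): Delta=0.0336 Bond=38.8029
(2,0): Delta=-1.0000 Bond=224.3681
(2,1): Delta=-1.0000 Bond=224.3681
(2,2): Delta=0.4152 Bond=-51.5356
(3,0): Delta=-1.0000 Bond=269.2417
(3,1): Delta=-1.0000 Bond=269.2417
(3,2): Delta=-1.0000 Bond=269.2417
(3,3): Delta=0.9376 Bond=-244.5100
V0=42.1696

Risk-neutral probability p* = (R−d)/(u−d) = (1.2−0.91)/(1.36−0.91) = 0.6444.
Terminal payoffs: V(4,0)=227.7708, V(4,1)=180.6349, V(4,2)=110.1901, V(4,3)=4.9100, V(4,4)=152.4318
  t=3,j=0: stock 104.7464 → up 142.4551 (V=180.6349), down 95.3192 (V=227.7708). Price 164.4953; hedge Δ=-1.0000, bond B=269.2417.
  t=3,j=1: stock 156.5440 → up 212.8999 (V=110.1901), down 142.4551 (V=180.6349). Price 112.6976; hedge Δ=-1.0000, bond B=269.2417.
  t=3,j=2: stock 233.9559 → up 318.1800 (V=4.9100), down 212.8999 (V=110.1901). Price 35.2858; hedge Δ=-1.0000, bond B=269.2417.
  t=3,j=3: stock 349.6484 → up 475.5218 (V=152.4318), down 318.1800 (V=4.9100). Price 83.3163; hedge Δ=0.9376, bond B=-244.5100.
  t=2,j=0: stock 115.1059 → up 156.5440 (V=112.6976), down 104.7464 (V=164.4953). Price 109.2622; hedge Δ=-1.0000, bond B=224.3681.
  t=2,j=1: stock 172.0264 → up 233.9559 (V=35.2858), down 156.5440 (V=112.6976). Price 52.3417; hedge Δ=-1.0000, bond B=224.3681.
  t=2,j=2: stock 257.0944 → up 349.6484 (V=83.3163), down 233.9559 (V=35.2858). Price 55.1990; hedge Δ=0.4152, bond B=-51.5356.
  t=1,j=0: stock 126.4900 → up 172.0264 (V=52.3417), down 115.1059 (V=109.2622). Price 60.4834; hedge Δ=-1.0000, bond B=186.9734.
  t=1,j=1: stock 189.0400 → up 257.0944 (V=55.1990), down 172.0264 (V=52.3417). Price 45.1525; hedge Δ=0.0336, bond B=38.8029.
  t=0,j=0: stock 139.0000 → up 189.0400 (V=45.1525), down 126.4900 (V=60.4834). Price 42.1696; hedge Δ=-0.2451, bond B=76.2381.
Root portfolio cost Δ·139+B reproduces V0=42.1696.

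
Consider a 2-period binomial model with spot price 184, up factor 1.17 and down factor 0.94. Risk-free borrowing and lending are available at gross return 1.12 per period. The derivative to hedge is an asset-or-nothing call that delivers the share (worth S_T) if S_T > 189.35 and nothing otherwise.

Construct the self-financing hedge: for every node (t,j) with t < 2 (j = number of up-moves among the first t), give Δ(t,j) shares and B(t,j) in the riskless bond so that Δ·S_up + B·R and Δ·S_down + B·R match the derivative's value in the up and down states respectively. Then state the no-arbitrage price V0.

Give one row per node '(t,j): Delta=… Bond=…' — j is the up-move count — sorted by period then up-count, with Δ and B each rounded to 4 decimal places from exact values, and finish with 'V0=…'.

(0,0): Delta=1.7457 Bond=-143.3302
(1,0): Delta=5.0870 Bond=-738.4371
(1,1): Delta=1.0000 Bond=0.0000
V0=177.8748

No-arbitrage ⇒ martingale measure with p* = (R−d)/(u−d) = 0.7826.
Terminal payoffs: V(2,0)=0.0000, V(2,1)=202.3632, V(2,2)=251.8776
  t=1,j=0: stock 172.9600 → up 202.3632 (V=202.3632), down 162.5824 (V=0.0000). Price 141.4029; hedge Δ=5.0870, bond B=-738.4371.
  t=1,j=1: stock 215.2800 → up 251.8776 (V=251.8776), down 202.3632 (V=202.3632). Price 215.2800; hedge Δ=1.0000, bond B=0.0000.
  t=0,j=0: stock 184.0000 → up 215.2800 (V=215.2800), down 172.9600 (V=141.4029). Price 177.8748; hedge Δ=1.7457, bond B=-143.3302.
Self-financing check: at every node Δ·S+B equals the discounted successor values.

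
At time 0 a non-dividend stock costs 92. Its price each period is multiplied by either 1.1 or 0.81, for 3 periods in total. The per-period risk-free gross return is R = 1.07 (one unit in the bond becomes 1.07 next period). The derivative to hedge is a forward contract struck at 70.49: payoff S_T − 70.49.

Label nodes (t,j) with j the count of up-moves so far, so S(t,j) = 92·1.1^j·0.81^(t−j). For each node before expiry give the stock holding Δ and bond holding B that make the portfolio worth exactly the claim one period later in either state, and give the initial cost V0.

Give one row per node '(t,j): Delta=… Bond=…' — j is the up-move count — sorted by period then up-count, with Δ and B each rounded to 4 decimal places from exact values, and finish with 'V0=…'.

(0,0): Delta=1.0000 Bond=-57.5408
(1,0): Delta=1.0000 Bond=-61.5687
(1,1): Delta=1.0000 Bond=-61.5687
(2,0): Delta=1.0000 Bond=-65.8785
(2,1): Delta=1.0000 Bond=-65.8785
(2,2): Delta=1.0000 Bond=-65.8785
V0=34.4592

Under the risk-neutral measure, an up-move has probability p* = (R−d)/(u−d) = 0.8966 and values discount at R = 1.07.
Terminal values V(3,·): V(3,0)=-21.5974, V(3,1)=-4.0927, V(3,2)=19.6792, V(3,3)=51.9620
(2,0): S=60.3612. Δ = (V_up−V_dn)/(S_up−S_dn) = (-4.0927−-21.5974)/(66.3973−48.8926) = 1.0000. V = [p*·-4.0927 + (1−p*)·-21.5974]/1.07 = -5.5173. B = V − Δ·S = -65.8785.
(2,1): S=81.9720. Δ = (V_up−V_dn)/(S_up−S_dn) = (19.6792−-4.0927)/(90.1692−66.3973) = 1.0000. V = [p*·19.6792 + (1−p*)·-4.0927]/1.07 = 16.0935. B = V − Δ·S = -65.8785.
(2,2): S=111.3200. Δ = (V_up−V_dn)/(S_up−S_dn) = (51.9620−19.6792)/(122.4520−90.1692) = 1.0000. V = [p*·51.9620 + (1−p*)·19.6792]/1.07 = 45.4415. B = V − Δ·S = -65.8785.
(1,0): S=74.5200. Δ = (V_up−V_dn)/(S_up−S_dn) = (16.0935−-5.5173)/(81.9720−60.3612) = 1.0000. V = [p*·16.0935 + (1−p*)·-5.5173]/1.07 = 12.9513. B = V − Δ·S = -61.5687.
(1,1): S=101.2000. Δ = (V_up−V_dn)/(S_up−S_dn) = (45.4415−16.0935)/(111.3200−81.9720) = 1.0000. V = [p*·45.4415 + (1−p*)·16.0935]/1.07 = 39.6313. B = V − Δ·S = -61.5687.
(0,0): S=92.0000. Δ = (V_up−V_dn)/(S_up−S_dn) = (39.6313−12.9513)/(101.2000−74.5200) = 1.0000. V = [p*·39.6313 + (1−p*)·12.9513]/1.07 = 34.4592. B = V − Δ·S = -57.5408.
The time-0 hedge costs 34.4592, which is the no-arbitrage price.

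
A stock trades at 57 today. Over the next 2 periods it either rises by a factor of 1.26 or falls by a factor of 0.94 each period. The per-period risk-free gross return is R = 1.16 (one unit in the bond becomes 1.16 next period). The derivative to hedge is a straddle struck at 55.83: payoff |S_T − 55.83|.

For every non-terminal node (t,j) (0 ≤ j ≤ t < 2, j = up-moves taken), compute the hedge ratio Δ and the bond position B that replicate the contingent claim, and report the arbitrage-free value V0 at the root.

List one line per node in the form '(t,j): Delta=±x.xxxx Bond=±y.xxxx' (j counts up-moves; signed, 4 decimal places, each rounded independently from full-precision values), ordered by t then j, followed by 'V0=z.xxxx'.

Under the risk-neutral measure, an up-move has probability p* = (R−d)/(u−d) = 0.6875 and values discount at R = 1.16.
Payoff layer (t=2): V(2,0)=5.4648, V(2,1)=11.6808, V(2,2)=34.6632
(1,0): S=53.5800. Δ = (V_up−V_dn)/(S_up−S_dn) = (11.6808−5.4648)/(67.5108−50.3652) = 0.3625. V = [p*·11.6808 + (1−p*)·5.4648]/1.16 = 8.3951. B = V − Δ·S = -11.0299.
(1,1): S=71.8200. Δ = (V_up−V_dn)/(S_up−S_dn) = (34.6632−11.6808)/(90.4932−67.5108) = 1.0000. V = [p*·34.6632 + (1−p*)·11.6808]/1.16 = 23.6907. B = V − Δ·S = -48.1293.
(0,0): S=57.0000. Δ = (V_up−V_dn)/(S_up−S_dn) = (23.6907−8.3951)/(71.8200−53.5800) = 0.8386. V = [p*·23.6907 + (1−p*)·8.3951]/1.16 = 16.3024. B = V − Δ·S = -31.4963.
Self-financing check: at every node Δ·S+B equals the discounted successor values.

(0,0): Delta=0.8386 Bond=-31.4963
(1,0): Delta=0.3625 Bond=-11.0299
(1,1): Delta=1.0000 Bond=-48.1293
V0=16.3024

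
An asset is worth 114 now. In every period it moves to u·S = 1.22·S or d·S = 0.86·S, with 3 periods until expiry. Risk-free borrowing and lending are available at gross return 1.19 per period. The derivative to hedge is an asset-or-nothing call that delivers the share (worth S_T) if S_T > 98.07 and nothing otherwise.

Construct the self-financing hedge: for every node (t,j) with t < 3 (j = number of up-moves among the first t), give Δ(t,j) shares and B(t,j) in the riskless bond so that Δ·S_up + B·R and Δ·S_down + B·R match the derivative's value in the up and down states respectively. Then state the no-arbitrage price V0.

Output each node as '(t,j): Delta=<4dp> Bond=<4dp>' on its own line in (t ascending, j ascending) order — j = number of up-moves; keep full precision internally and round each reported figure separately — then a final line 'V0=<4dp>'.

(0,0): Delta=1.0087 Bond=-1.0126
(1,0): Delta=1.1439 Bond=-14.4605
(1,1): Delta=1.0000 Bond=0.0000
(2,0): Delta=3.3889 Bond=-206.4955
(2,1): Delta=1.0000 Bond=0.0000
(2,2): Delta=1.0000 Bond=0.0000
V0=113.9751

The replicating-portfolio and risk-neutral prices coincide; use p* = (1.19−0.86)/(1.22−0.86) = 0.9167 for the latter.
At expiry t=3: V(3,0)=0.0000, V(3,1)=102.8636, V(3,2)=145.9227, V(3,3)=207.0067
(2,0): S=84.3144. Δ = (V_up−V_dn)/(S_up−S_dn) = (102.8636−0.0000)/(102.8636−72.5104) = 3.3889. V = [p*·102.8636 + (1−p*)·0.0000]/1.19 = 79.2366. B = V − Δ·S = -206.4955.
(2,1): S=119.6088. Δ = (V_up−V_dn)/(S_up−S_dn) = (145.9227−102.8636)/(145.9227−102.8636) = 1.0000. V = [p*·145.9227 + (1−p*)·102.8636]/1.19 = 119.6088. B = V − Δ·S = 0.0000.
(2,2): S=169.6776. Δ = (V_up−V_dn)/(S_up−S_dn) = (207.0067−145.9227)/(207.0067−145.9227) = 1.0000. V = [p*·207.0067 + (1−p*)·145.9227]/1.19 = 169.6776. B = V − Δ·S = 0.0000.
(1,0): S=98.0400. Δ = (V_up−V_dn)/(S_up−S_dn) = (119.6088−79.2366)/(119.6088−84.3144) = 1.1439. V = [p*·119.6088 + (1−p*)·79.2366]/1.19 = 97.6844. B = V − Δ·S = -14.4605.
(1,1): S=139.0800. Δ = (V_up−V_dn)/(S_up−S_dn) = (169.6776−119.6088)/(169.6776−119.6088) = 1.0000. V = [p*·169.6776 + (1−p*)·119.6088]/1.19 = 139.0800. B = V − Δ·S = 0.0000.
(0,0): S=114.0000. Δ = (V_up−V_dn)/(S_up−S_dn) = (139.0800−97.6844)/(139.0800−98.0400) = 1.0087. V = [p*·139.0800 + (1−p*)·97.6844]/1.19 = 113.9751. B = V − Δ·S = -1.0126.
The time-0 hedge costs 113.9751, which is the no-arbitrage price.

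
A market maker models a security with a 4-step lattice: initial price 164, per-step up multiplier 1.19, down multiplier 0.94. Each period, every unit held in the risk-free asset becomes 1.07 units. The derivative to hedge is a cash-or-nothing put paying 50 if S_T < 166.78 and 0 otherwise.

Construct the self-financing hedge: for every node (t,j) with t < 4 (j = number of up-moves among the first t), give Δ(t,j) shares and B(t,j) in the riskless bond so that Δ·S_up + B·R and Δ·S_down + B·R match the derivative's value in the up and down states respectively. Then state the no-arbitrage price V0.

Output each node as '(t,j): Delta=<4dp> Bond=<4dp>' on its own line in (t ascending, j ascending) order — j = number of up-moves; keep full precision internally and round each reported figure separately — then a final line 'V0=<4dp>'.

Risk-neutral probability p* = (R−d)/(u−d) = (1.07−0.94)/(1.19−0.94) = 0.5200.
At expiry t=4: V(4,0)=50.0000, V(4,1)=50.0000, V(4,2)=0.0000, V(4,3)=0.0000, V(4,4)=0.0000
(3,0): S=136.2158. Δ = (V_up−V_dn)/(S_up−S_dn) = (50.0000−50.0000)/(162.0968−128.0428) = 0.0000. V = [p*·50.0000 + (1−p*)·50.0000]/1.07 = 46.7290. B = V − Δ·S = 46.7290.
(3,1): S=172.4434. Δ = (V_up−V_dn)/(S_up−S_dn) = (0.0000−50.0000)/(205.2076−162.0968) = -1.1598. V = [p*·0.0000 + (1−p*)·50.0000]/1.07 = 22.4299. B = V − Δ·S = 222.4299.
(3,2): S=218.3060. Δ = (V_up−V_dn)/(S_up−S_dn) = (0.0000−0.0000)/(259.7841−205.2076) = 0.0000. V = [p*·0.0000 + (1−p*)·0.0000]/1.07 = 0.0000. B = V − Δ·S = 0.0000.
(3,3): S=276.3661. Δ = (V_up−V_dn)/(S_up−S_dn) = (0.0000−0.0000)/(328.8756−259.7841) = 0.0000. V = [p*·0.0000 + (1−p*)·0.0000]/1.07 = 0.0000. B = V − Δ·S = 0.0000.
(2,0): S=144.9104. Δ = (V_up−V_dn)/(S_up−S_dn) = (22.4299−46.7290)/(172.4434−136.2158) = -0.6707. V = [p*·22.4299 + (1−p*)·46.7290]/1.07 = 31.8630. B = V − Δ·S = 129.0593.
(2,1): S=183.4504. Δ = (V_up−V_dn)/(S_up−S_dn) = (0.0000−22.4299)/(218.3060−172.4434) = -0.4891. V = [p*·0.0000 + (1−p*)·22.4299]/1.07 = 10.0620. B = V − Δ·S = 99.7816.
(2,2): S=232.2404. Δ = (V_up−V_dn)/(S_up−S_dn) = (0.0000−0.0000)/(276.3661−218.3060) = 0.0000. V = [p*·0.0000 + (1−p*)·0.0000]/1.07 = 0.0000. B = V − Δ·S = 0.0000.
(1,0): S=154.1600. Δ = (V_up−V_dn)/(S_up−S_dn) = (10.0620−31.8630)/(183.4504−144.9104) = -0.5657. V = [p*·10.0620 + (1−p*)·31.8630]/1.07 = 19.1837. B = V − Δ·S = 106.3878.
(1,1): S=195.1600. Δ = (V_up−V_dn)/(S_up−S_dn) = (0.0000−10.0620)/(232.2404−183.4504) = -0.2062. V = [p*·0.0000 + (1−p*)·10.0620]/1.07 = 4.5138. B = V − Δ·S = 44.7619.
(0,0): S=164.0000. Δ = (V_up−V_dn)/(S_up−S_dn) = (4.5138−19.1837)/(195.1600−154.1600) = -0.3578. V = [p*·4.5138 + (1−p*)·19.1837]/1.07 = 10.7994. B = V − Δ·S = 69.4788.
Check: Δ(0,0)·S0 + B(0,0) = 10.7994 = V0.

(0,0): Delta=-0.3578 Bond=69.4788
(1,0): Delta=-0.5657 Bond=106.3878
(1,1): Delta=-0.2062 Bond=44.7619
(2,0): Delta=-0.6707 Bond=129.0593
(2,1): Delta=-0.4891 Bond=99.7816
(2,2): Delta=0.0000 Bond=0.0000
(3,0): Delta=0.0000 Bond=46.7290
(3,1): Delta=-1.1598 Bond=222.4299
(3,2): Delta=0.0000 Bond=0.0000
(3,3): Delta=0.0000 Bond=0.0000
V0=10.7994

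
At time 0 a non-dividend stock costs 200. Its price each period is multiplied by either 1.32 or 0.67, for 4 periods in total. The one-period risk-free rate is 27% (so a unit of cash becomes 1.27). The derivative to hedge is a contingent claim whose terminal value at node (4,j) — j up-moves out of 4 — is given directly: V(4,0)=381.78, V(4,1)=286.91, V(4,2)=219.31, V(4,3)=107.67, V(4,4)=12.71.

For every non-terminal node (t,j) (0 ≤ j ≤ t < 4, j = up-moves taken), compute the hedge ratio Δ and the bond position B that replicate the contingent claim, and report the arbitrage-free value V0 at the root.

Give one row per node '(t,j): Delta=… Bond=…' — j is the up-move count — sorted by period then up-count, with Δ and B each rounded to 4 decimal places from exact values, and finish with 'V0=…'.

(0,0): Delta=-0.3672 Bond=89.7517
(1,0): Delta=-0.7495 Bond=165.2023
(1,1): Delta=-0.3511 Bond=109.7165
(2,0): Delta=-0.9404 Bond=226.9514
(2,1): Delta=-0.7414 Bond=208.3782
(2,2): Delta=-0.3346 Bond=133.5868
(3,0): Delta=-2.4264 Bond=377.6134
(3,1): Delta=-0.8776 Bond=280.7795
(3,2): Delta=-0.7356 Bond=263.2953
(3,3): Delta=-0.3176 Bond=161.8518
V0=16.3043

Under the risk-neutral measure, an up-move has probability p* = (R−d)/(u−d) = 0.9231 and values discount at R = 1.27.
Terminal values V(4,·): V(4,0)=381.7800, V(4,1)=286.9100, V(4,2)=219.3100, V(4,3)=107.6700, V(4,4)=12.7100
Node (3,0) S=60.1526: V=(p*·286.9100+(1−p*)·381.7800)/1.27=231.6596; Δ=(286.9100−381.7800)/(79.4014−40.3022)=-2.4264; B=V−Δ·S=377.6134
Node (3,1) S=118.5096: V=(p*·219.3100+(1−p*)·286.9100)/1.27=176.7795; Δ=(219.3100−286.9100)/(156.4327−79.4014)=-0.8776; B=V−Δ·S=280.7795
Node (3,2) S=233.4816: V=(p*·107.6700+(1−p*)·219.3100)/1.27=91.5415; Δ=(107.6700−219.3100)/(308.1957−156.4327)=-0.7356; B=V−Δ·S=263.2953
Node (3,3) S=459.9936: V=(p*·12.7100+(1−p*)·107.6700)/1.27=15.7595; Δ=(12.7100−107.6700)/(607.1916−308.1957)=-0.3176; B=V−Δ·S=161.8518
Node (2,0) S=89.7800: V=(p*·176.7795+(1−p*)·231.6596)/1.27=142.5205; Δ=(176.7795−231.6596)/(118.5096−60.1526)=-0.9404; B=V−Δ·S=226.9514
Node (2,1) S=176.8800: V=(p*·91.5415+(1−p*)·176.7795)/1.27=77.2427; Δ=(91.5415−176.7795)/(233.4816−118.5096)=-0.7414; B=V−Δ·S=208.3782
Node (2,2) S=348.4800: V=(p*·15.7595+(1−p*)·91.5415)/1.27=16.9991; Δ=(15.7595−91.5415)/(459.9936−233.4816)=-0.3346; B=V−Δ·S=133.5868
Node (1,0) S=134.0000: V=(p*·77.2427+(1−p*)·142.5205)/1.27=64.7749; Δ=(77.2427−142.5205)/(176.8800−89.7800)=-0.7495; B=V−Δ·S=165.2023
Node (1,1) S=264.0000: V=(p*·16.9991+(1−p*)·77.2427)/1.27=17.0341; Δ=(16.9991−77.2427)/(348.4800−176.8800)=-0.3511; B=V−Δ·S=109.7165
Node (0,0) S=200.0000: V=(p*·17.0341+(1−p*)·64.7749)/1.27=16.3043; Δ=(17.0341−64.7749)/(264.0000−134.0000)=-0.3672; B=V−Δ·S=89.7517
The time-0 hedge costs 16.3043, which is the no-arbitrage price.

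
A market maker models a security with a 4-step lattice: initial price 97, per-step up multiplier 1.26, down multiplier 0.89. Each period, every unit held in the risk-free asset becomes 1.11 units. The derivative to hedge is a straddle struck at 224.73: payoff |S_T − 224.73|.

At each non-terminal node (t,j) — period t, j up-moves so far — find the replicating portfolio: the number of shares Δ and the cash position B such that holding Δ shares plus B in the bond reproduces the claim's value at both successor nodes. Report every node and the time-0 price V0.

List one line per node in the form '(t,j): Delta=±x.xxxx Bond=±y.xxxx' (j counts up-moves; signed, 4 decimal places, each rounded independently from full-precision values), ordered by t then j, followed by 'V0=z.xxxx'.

The replicating-portfolio and risk-neutral prices coincide; use p* = (1.11−0.89)/(1.26−0.89) = 0.5946 for the latter.
At expiry t=4: V(4,0)=163.8700, V(4,1)=138.5687, V(4,2)=102.7488, V(4,3)=52.0375, V(4,4)=19.7560
Node (3,0) S=68.3820: V=(p*·138.5687+(1−p*)·163.8700)/1.11=134.0775; Δ=(138.5687−163.8700)/(86.1613−60.8600)=-1.0000; B=V−Δ·S=202.4595
Node (3,1) S=96.8105: V=(p*·102.7488+(1−p*)·138.5687)/1.11=105.6490; Δ=(102.7488−138.5687)/(121.9812−86.1613)=-1.0000; B=V−Δ·S=202.4595
Node (3,2) S=137.0575: V=(p*·52.0375+(1−p*)·102.7488)/1.11=65.4020; Δ=(52.0375−102.7488)/(172.6925−121.9812)=-1.0000; B=V−Δ·S=202.4595
Node (3,3) S=194.0365: V=(p*·19.7560+(1−p*)·52.0375)/1.11=29.5884; Δ=(19.7560−52.0375)/(244.4860−172.6925)=-0.4496; B=V−Δ·S=116.8359
Node (2,0) S=76.8337: V=(p*·105.6490+(1−p*)·134.0775)/1.11=105.5622; Δ=(105.6490−134.0775)/(96.8105−68.3820)=-1.0000; B=V−Δ·S=182.3959
Node (2,1) S=108.7758: V=(p*·65.4020+(1−p*)·105.6490)/1.11=73.6201; Δ=(65.4020−105.6490)/(137.0575−96.8105)=-1.0000; B=V−Δ·S=182.3959
Node (2,2) S=153.9972: V=(p*·29.5884+(1−p*)·65.4020)/1.11=39.7364; Δ=(29.5884−65.4020)/(194.0365−137.0575)=-0.6285; B=V−Δ·S=136.5299
Node (1,0) S=86.3300: V=(p*·73.6201+(1−p*)·105.5622)/1.11=77.9906; Δ=(73.6201−105.5622)/(108.7758−76.8337)=-1.0000; B=V−Δ·S=164.3206
Node (1,1) S=122.2200: V=(p*·39.7364+(1−p*)·73.6201)/1.11=48.1739; Δ=(39.7364−73.6201)/(153.9972−108.7758)=-0.7493; B=V−Δ·S=139.7515
Node (0,0) S=97.0000: V=(p*·48.1739+(1−p*)·77.9906)/1.11=54.2899; Δ=(48.1739−77.9906)/(122.2200−86.3300)=-0.8308; B=V−Δ·S=134.8757
Root portfolio cost Δ·97+B reproduces V0=54.2899.

(0,0): Delta=-0.8308 Bond=134.8757
(1,0): Delta=-1.0000 Bond=164.3206
(1,1): Delta=-0.7493 Bond=139.7515
(2,0): Delta=-1.0000 Bond=182.3959
(2,1): Delta=-1.0000 Bond=182.3959
(2,2): Delta=-0.6285 Bond=136.5299
(3,0): Delta=-1.0000 Bond=202.4595
(3,1): Delta=-1.0000 Bond=202.4595
(3,2): Delta=-1.0000 Bond=202.4595
(3,3): Delta=-0.4496 Bond=116.8359
V0=54.2899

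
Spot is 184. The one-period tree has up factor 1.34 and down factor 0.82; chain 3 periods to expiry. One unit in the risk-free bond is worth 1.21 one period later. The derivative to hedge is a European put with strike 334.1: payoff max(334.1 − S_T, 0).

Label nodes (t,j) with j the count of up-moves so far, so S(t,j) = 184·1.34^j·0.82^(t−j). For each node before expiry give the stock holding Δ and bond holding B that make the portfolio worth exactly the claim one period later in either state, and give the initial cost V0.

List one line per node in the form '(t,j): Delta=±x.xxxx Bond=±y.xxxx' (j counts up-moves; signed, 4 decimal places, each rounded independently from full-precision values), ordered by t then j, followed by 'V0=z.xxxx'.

The replicating-portfolio and risk-neutral prices coincide; use p* = (1.21−0.82)/(1.34−0.82) = 0.7500 for the latter.
Terminal payoffs: V(3,0)=232.6483, V(3,1)=168.3131, V(3,2)=63.1799, V(3,3)=0.0000
(2,0): S=123.7216. Δ = (V_up−V_dn)/(S_up−S_dn) = (168.3131−232.6483)/(165.7869−101.4517) = -1.0000. V = [p*·168.3131 + (1−p*)·232.6483]/1.21 = 152.3941. B = V − Δ·S = 276.1157.
(2,1): S=202.1792. Δ = (V_up−V_dn)/(S_up−S_dn) = (63.1799−168.3131)/(270.9201−165.7869) = -1.0000. V = [p*·63.1799 + (1−p*)·168.3131]/1.21 = 73.9365. B = V − Δ·S = 276.1157.
(2,2): S=330.3904. Δ = (V_up−V_dn)/(S_up−S_dn) = (0.0000−63.1799)/(442.7231−270.9201) = -0.3677. V = [p*·0.0000 + (1−p*)·63.1799]/1.21 = 13.0537. B = V − Δ·S = 134.5534.
(1,0): S=150.8800. Δ = (V_up−V_dn)/(S_up−S_dn) = (73.9365−152.3941)/(202.1792−123.7216) = -1.0000. V = [p*·73.9365 + (1−p*)·152.3941]/1.21 = 77.3148. B = V − Δ·S = 228.1948.
(1,1): S=246.5600. Δ = (V_up−V_dn)/(S_up−S_dn) = (13.0537−73.9365)/(330.3904−202.1792) = -0.4749. V = [p*·13.0537 + (1−p*)·73.9365]/1.21 = 23.3673. B = V − Δ·S = 140.4496.
(0,0): S=184.0000. Δ = (V_up−V_dn)/(S_up−S_dn) = (23.3673−77.3148)/(246.5600−150.8800) = -0.5638. V = [p*·23.3673 + (1−p*)·77.3148]/1.21 = 30.4580. B = V − Δ·S = 134.2032.
Check: Δ(0,0)·S0 + B(0,0) = 30.4580 = V0.

(0,0): Delta=-0.5638 Bond=134.2032
(1,0): Delta=-1.0000 Bond=228.1948
(1,1): Delta=-0.4749 Bond=140.4496
(2,0): Delta=-1.0000 Bond=276.1157
(2,1): Delta=-1.0000 Bond=276.1157
(2,2): Delta=-0.3677 Bond=134.5534
V0=30.4580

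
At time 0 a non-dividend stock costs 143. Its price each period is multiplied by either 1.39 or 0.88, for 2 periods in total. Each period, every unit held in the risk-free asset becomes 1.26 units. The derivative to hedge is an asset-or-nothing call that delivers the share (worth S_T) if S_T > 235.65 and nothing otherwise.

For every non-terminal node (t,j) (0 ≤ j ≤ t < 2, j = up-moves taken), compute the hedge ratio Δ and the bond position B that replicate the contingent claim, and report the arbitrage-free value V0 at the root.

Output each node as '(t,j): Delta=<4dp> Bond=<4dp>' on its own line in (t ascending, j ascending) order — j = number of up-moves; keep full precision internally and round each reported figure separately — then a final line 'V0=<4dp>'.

(0,0): Delta=2.2403 Bond=-223.7435
(1,0): Delta=0.0000 Bond=0.0000
(1,1): Delta=2.7255 Bond=-378.3621
V0=96.6165

The replicating-portfolio and risk-neutral prices coincide; use p* = (1.26−0.88)/(1.39−0.88) = 0.7451 for the latter.
Terminal values V(2,·): V(2,0)=0.0000, V(2,1)=0.0000, V(2,2)=276.2903
(1,0): S=125.8400. Δ = (V_up−V_dn)/(S_up−S_dn) = (0.0000−0.0000)/(174.9176−110.7392) = 0.0000. V = [p*·0.0000 + (1−p*)·0.0000]/1.26 = 0.0000. B = V − Δ·S = 0.0000.
(1,1): S=198.7700. Δ = (V_up−V_dn)/(S_up−S_dn) = (276.2903−0.0000)/(276.2903−174.9176) = 2.7255. V = [p*·276.2903 + (1−p*)·0.0000]/1.26 = 163.3836. B = V − Δ·S = -378.3621.
(0,0): S=143.0000. Δ = (V_up−V_dn)/(S_up−S_dn) = (163.3836−0.0000)/(198.7700−125.8400) = 2.2403. V = [p*·163.3836 + (1−p*)·0.0000]/1.26 = 96.6165. B = V − Δ·S = -223.7435.
Root portfolio cost Δ·143+B reproduces V0=96.6165.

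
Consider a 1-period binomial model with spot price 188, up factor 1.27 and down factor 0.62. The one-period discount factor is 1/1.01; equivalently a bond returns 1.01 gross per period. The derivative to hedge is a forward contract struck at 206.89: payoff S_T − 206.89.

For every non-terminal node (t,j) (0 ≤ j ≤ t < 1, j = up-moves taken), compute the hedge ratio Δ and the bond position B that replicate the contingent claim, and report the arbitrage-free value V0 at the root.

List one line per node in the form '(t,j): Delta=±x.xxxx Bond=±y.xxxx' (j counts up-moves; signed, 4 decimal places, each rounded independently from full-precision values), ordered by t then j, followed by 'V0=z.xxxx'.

(0,0): Delta=1.0000 Bond=-204.8416
V0=-16.8416

The replicating-portfolio and risk-neutral prices coincide; use p* = (1.01−0.62)/(1.27−0.62) = 0.6000 for the latter.
Terminal payoffs: V(1,0)=-90.3300, V(1,1)=31.8700
(0,0): S=188.0000. Δ = (V_up−V_dn)/(S_up−S_dn) = (31.8700−-90.3300)/(238.7600−116.5600) = 1.0000. V = [p*·31.8700 + (1−p*)·-90.3300]/1.01 = -16.8416. B = V − Δ·S = -204.8416.
Self-financing check: at every node Δ·S+B equals the discounted successor values.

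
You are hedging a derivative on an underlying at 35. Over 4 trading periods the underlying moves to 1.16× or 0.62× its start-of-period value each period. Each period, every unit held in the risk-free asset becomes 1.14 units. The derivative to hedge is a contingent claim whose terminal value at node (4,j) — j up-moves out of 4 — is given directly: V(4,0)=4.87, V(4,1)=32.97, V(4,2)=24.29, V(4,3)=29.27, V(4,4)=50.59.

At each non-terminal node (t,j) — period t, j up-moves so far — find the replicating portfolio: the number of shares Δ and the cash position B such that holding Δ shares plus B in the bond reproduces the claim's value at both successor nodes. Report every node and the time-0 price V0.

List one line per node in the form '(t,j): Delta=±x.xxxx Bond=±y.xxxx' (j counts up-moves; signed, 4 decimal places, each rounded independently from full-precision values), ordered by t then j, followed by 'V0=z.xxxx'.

(0,0): Delta=0.6970 Bond=3.7662
(1,0): Delta=0.2651 Bond=13.6662
(1,1): Delta=0.7059 Bond=3.9329
(2,0): Delta=-0.8835 Bond=31.0335
(2,1): Delta=0.2887 Bond=14.9851
(2,2): Delta=0.7145 Bond=4.0796
(3,0): Delta=6.2383 Bond=-24.0289
(3,1): Delta=-1.0300 Bond=37.6631
(3,2): Delta=0.3158 Bond=16.2914
(3,3): Delta=0.7227 Bond=4.2031
V0=28.1625

Since d<R<u, set p* = (R−d)/(u−d) = 0.9630; price each node as the discounted p*-expectation of its children.
Terminal values V(4,·): V(4,0)=4.8700, V(4,1)=32.9700, V(4,2)=24.2900, V(4,3)=29.2700, V(4,4)=50.5900
  t=3,j=0: stock 8.3415 → up 9.6761 (V=32.9700), down 5.1717 (V=4.8700). Price 28.0081; hedge Δ=6.2383, bond B=-24.0289.
  t=3,j=1: stock 15.6066 → up 18.1037 (V=24.2900), down 9.6761 (V=32.9700). Price 21.5890; hedge Δ=-1.0300, bond B=37.6631.
  t=3,j=2: stock 29.1995 → up 33.8714 (V=29.2700), down 18.1037 (V=24.2900). Price 25.5136; hedge Δ=0.3158, bond B=16.2914.
  t=3,j=3: stock 54.6314 → up 63.3724 (V=50.5900), down 33.8714 (V=29.2700). Price 43.6845; hedge Δ=0.7227, bond B=4.2031.
  t=2,j=0: stock 13.4540 → up 15.6066 (V=21.5890), down 8.3415 (V=28.0081). Price 19.1463; hedge Δ=-0.8835, bond B=31.0335.
  t=2,j=1: stock 25.1720 → up 29.1995 (V=25.5136), down 15.6066 (V=21.5890). Price 22.2529; hedge Δ=0.2887, bond B=14.9851.
  t=2,j=2: stock 47.0960 → up 54.6314 (V=43.6845), down 29.1995 (V=25.5136). Price 37.7294; hedge Δ=0.7145, bond B=4.0796.
  t=1,j=0: stock 21.7000 → up 25.1720 (V=22.2529), down 13.4540 (V=19.1463). Price 19.4191; hedge Δ=0.2651, bond B=13.6662.
  t=1,j=1: stock 40.6000 → up 47.0960 (V=37.7294), down 25.1720 (V=22.2529). Price 32.5932; hedge Δ=0.7059, bond B=3.9329.
  t=0,j=0: stock 35.0000 → up 40.6000 (V=32.5932), down 21.7000 (V=19.4191). Price 28.1625; hedge Δ=0.6970, bond B=3.7662.
Check: Δ(0,0)·S0 + B(0,0) = 28.1625 = V0.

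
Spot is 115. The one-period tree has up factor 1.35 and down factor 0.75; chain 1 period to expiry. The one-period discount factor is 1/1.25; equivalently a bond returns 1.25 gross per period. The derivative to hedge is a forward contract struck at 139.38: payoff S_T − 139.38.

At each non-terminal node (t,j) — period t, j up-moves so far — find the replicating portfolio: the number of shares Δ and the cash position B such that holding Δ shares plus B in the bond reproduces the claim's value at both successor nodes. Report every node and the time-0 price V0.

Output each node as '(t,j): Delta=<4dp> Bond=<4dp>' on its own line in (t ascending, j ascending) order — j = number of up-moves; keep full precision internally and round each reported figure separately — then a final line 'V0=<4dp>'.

(0,0): Delta=1.0000 Bond=-111.5040
V0=3.4960

Under the risk-neutral measure, an up-move has probability p* = (R−d)/(u−d) = 0.8333 and values discount at R = 1.25.
Terminal values V(1,·): V(1,0)=-53.1300, V(1,1)=15.8700
Node (0,0) S=115.0000: V=(p*·15.8700+(1−p*)·-53.1300)/1.25=3.4960; Δ=(15.8700−-53.1300)/(155.2500−86.2500)=1.0000; B=V−Δ·S=-111.5040
Check: Δ(0,0)·S0 + B(0,0) = 3.4960 = V0.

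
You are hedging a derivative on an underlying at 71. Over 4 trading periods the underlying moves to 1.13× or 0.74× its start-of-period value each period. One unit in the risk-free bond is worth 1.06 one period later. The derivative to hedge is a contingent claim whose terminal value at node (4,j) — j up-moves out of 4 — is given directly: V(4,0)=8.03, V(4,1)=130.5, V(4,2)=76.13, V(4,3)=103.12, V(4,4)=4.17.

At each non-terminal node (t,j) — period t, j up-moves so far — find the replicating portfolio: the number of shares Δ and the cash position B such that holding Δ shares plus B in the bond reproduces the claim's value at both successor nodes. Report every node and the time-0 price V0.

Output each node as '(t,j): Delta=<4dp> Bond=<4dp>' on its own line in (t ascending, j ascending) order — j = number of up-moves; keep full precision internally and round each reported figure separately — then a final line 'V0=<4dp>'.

(0,0): Delta=-1.4700 Bond=148.0769
(1,0): Delta=0.2650 Bond=65.8030
(1,1): Delta=-1.7185 Bond=176.9025
(2,0): Delta=-1.4079 Bond=134.7955
(2,1): Delta=0.5047 Bond=55.5227
(2,2): Delta=-2.0370 Bond=216.3903
(3,0): Delta=10.9147 Bond=-211.6500
(3,1): Delta=-3.1732 Bond=220.4373
(3,2): Delta=1.0316 Bond=23.5077
(3,3): Delta=-2.4766 Bond=274.4069
V0=43.7071

Risk-neutral probability p* = (R−d)/(u−d) = (1.06−0.74)/(1.13−0.74) = 0.8205.
Terminal values V(4,·): V(4,0)=8.0300, V(4,1)=130.5000, V(4,2)=76.1300, V(4,3)=103.1200, V(4,4)=4.1700
Node (3,0) S=28.7709: V=(p*·130.5000+(1−p*)·8.0300)/1.06=102.3757; Δ=(130.5000−8.0300)/(32.5111−21.2905)=10.9147; B=V−Δ·S=-211.6500
Node (3,1) S=43.9339: V=(p*·76.1300+(1−p*)·130.5000)/1.06=81.0271; Δ=(76.1300−130.5000)/(49.6454−32.5111)=-3.1732; B=V−Δ·S=220.4373
Node (3,2) S=67.0883: V=(p*·103.1200+(1−p*)·76.1300)/1.06=92.7129; Δ=(103.1200−76.1300)/(75.8098−49.6454)=1.0316; B=V−Δ·S=23.5077
Node (3,3) S=102.4457: V=(p*·4.1700+(1−p*)·103.1200)/1.06=20.6889; Δ=(4.1700−103.1200)/(115.7636−75.8098)=-2.4766; B=V−Δ·S=274.4069
Node (2,0) S=38.8796: V=(p*·81.0271+(1−p*)·102.3757)/1.06=80.0556; Δ=(81.0271−102.3757)/(43.9339−28.7709)=-1.4079; B=V−Δ·S=134.7955
Node (2,1) S=59.3702: V=(p*·92.7129+(1−p*)·81.0271)/1.06=85.4862; Δ=(92.7129−81.0271)/(67.0883−43.9339)=0.5047; B=V−Δ·S=55.5227
Node (2,2) S=90.6599: V=(p*·20.6889+(1−p*)·92.7129)/1.06=31.7135; Δ=(20.6889−92.7129)/(102.4457−67.0883)=-2.0370; B=V−Δ·S=216.3903
Node (1,0) S=52.5400: V=(p*·85.4862+(1−p*)·80.0556)/1.06=79.7278; Δ=(85.4862−80.0556)/(59.3702−38.8796)=0.2650; B=V−Δ·S=65.8030
Node (1,1) S=80.2300: V=(p*·31.7135+(1−p*)·85.4862)/1.06=39.0236; Δ=(31.7135−85.4862)/(90.6599−59.3702)=-1.7185; B=V−Δ·S=176.9025
Node (0,0) S=71.0000: V=(p*·39.0236+(1−p*)·79.7278)/1.06=43.7071; Δ=(39.0236−79.7278)/(80.2300−52.5400)=-1.4700; B=V−Δ·S=148.0769
Self-financing check: at every node Δ·S+B equals the discounted successor values.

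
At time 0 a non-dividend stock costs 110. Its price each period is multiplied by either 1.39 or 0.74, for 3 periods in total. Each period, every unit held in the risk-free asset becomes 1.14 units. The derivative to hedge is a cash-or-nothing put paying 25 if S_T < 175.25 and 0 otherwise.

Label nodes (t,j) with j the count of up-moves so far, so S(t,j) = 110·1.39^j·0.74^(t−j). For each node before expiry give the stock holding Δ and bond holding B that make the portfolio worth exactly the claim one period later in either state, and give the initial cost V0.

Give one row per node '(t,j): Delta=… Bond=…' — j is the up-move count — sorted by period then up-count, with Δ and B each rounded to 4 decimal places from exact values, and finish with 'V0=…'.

Risk-neutral probability p* = (R−d)/(u−d) = (1.14−0.74)/(1.39−0.74) = 0.6154.
Terminal payoffs: V(3,0)=25.0000, V(3,1)=25.0000, V(3,2)=25.0000, V(3,3)=0.0000
Node (2,0) S=60.2360: V=(p*·25.0000+(1−p*)·25.0000)/1.14=21.9298; Δ=(25.0000−25.0000)/(83.7280−44.5746)=0.0000; B=V−Δ·S=21.9298
Node (2,1) S=113.1460: V=(p*·25.0000+(1−p*)·25.0000)/1.14=21.9298; Δ=(25.0000−25.0000)/(157.2729−83.7280)=0.0000; B=V−Δ·S=21.9298
Node (2,2) S=212.5310: V=(p*·0.0000+(1−p*)·25.0000)/1.14=8.4345; Δ=(0.0000−25.0000)/(295.4181−157.2729)=-0.1810; B=V−Δ·S=46.8961
Node (1,0) S=81.4000: V=(p*·21.9298+(1−p*)·21.9298)/1.14=19.2367; Δ=(21.9298−21.9298)/(113.1460−60.2360)=0.0000; B=V−Δ·S=19.2367
Node (1,1) S=152.9000: V=(p*·8.4345+(1−p*)·21.9298)/1.14=11.9518; Δ=(8.4345−21.9298)/(212.5310−113.1460)=-0.1358; B=V−Δ·S=32.7138
Node (0,0) S=110.0000: V=(p*·11.9518+(1−p*)·19.2367)/1.14=12.9418; Δ=(11.9518−19.2367)/(152.9000−81.4000)=-0.1019; B=V−Δ·S=24.1494
Root portfolio cost Δ·110+B reproduces V0=12.9418.

(0,0): Delta=-0.1019 Bond=24.1494
(1,0): Delta=0.0000 Bond=19.2367
(1,1): Delta=-0.1358 Bond=32.7138
(2,0): Delta=0.0000 Bond=21.9298
(2,1): Delta=0.0000 Bond=21.9298
(2,2): Delta=-0.1810 Bond=46.8961
V0=12.9418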